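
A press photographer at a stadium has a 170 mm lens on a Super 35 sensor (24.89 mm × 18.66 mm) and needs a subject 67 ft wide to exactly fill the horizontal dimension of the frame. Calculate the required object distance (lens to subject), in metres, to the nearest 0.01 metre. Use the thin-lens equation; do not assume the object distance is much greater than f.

W: 67 ft × 304.8 mm/ft = 20421.60 mm.
Magnification m = w/W = dᵢ/dₒ; combined with 1/f = 1/dₒ + 1/dᵢ this gives dₒ = f·(1 + W/w).
dₒ = 170 mm × (1 + 20421.6/24.89) = 170 × 821.4741 ≈ 139650.590 mm = 139.651 m.

139.65 m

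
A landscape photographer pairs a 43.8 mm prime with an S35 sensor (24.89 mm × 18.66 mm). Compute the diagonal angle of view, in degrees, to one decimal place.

39.1°

Sensor diagonal = √(24.89² + 18.66²) = √967.7077 ≈ 31.1080 mm.
Angle of view α = 2·arctan(d/2f) with d = 31.1080 mm and f = 43.8 mm.
d/2f = 0.35511; arctan(0.35511) ≈ 19.5507°, so α ≈ 39.1013°.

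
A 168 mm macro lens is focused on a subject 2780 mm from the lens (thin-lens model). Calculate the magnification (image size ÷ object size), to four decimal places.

0.0643×

Thin lens: 1/f = 1/dₒ + 1/dᵢ → 1/dᵢ = 1/168 − 1/2780 = 0.0055927 mm⁻¹, so dᵢ ≈ 178.8055 mm.
Magnification m = dᵢ/dₒ = 178.8055/2780 ≈ 0.06432.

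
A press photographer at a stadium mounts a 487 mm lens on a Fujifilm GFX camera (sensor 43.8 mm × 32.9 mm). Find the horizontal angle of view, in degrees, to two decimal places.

Angle of view α = 2·arctan(w/2f) with w = 43.8 mm and f = 487 mm.
w/2f = 0.04497; arctan(0.04497) ≈ 2.5748°, so α ≈ 5.1496°.

5.15°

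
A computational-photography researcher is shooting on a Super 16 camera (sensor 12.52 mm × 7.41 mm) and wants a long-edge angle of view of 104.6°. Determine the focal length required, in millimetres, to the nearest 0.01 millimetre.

4.84 mm

From α = 2·arctan(w/2f) we get f = w / (2·tan(α/2)).
With w = 12.52 mm and α/2 = 52.3°, tan(α/2) ≈ 1.29385, so f ≈ 12.52 / 2.58770 ≈ 4.8383 mm.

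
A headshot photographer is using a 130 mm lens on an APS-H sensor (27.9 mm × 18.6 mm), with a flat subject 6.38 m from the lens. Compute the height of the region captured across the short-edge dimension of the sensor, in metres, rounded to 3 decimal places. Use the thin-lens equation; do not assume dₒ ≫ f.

0.894 m

dₒ: 6.38 m = 6380 mm.
Similar triangles through the lens centre give W/dₒ = h/dᵢ; with 1/f = 1/dₒ + 1/dᵢ this gives W = h·(dₒ − f)/f.
W = 18.6 mm × (6380 − 130) / 130 = 18.6 × 48.0769 ≈ 894.231 mm = 0.894231 m.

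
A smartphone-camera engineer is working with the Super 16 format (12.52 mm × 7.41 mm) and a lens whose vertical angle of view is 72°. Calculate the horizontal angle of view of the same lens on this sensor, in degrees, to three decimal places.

101.666°

From the vertical AOV: f = 7.41 / (2·tan(36°)) = 7.41 / 1.45309 ≈ 5.0995 mm.
Horizontal AOV = 2·arctan(12.52 / (2 × 5.0995)) = 2·arctan(1.22757) ≈ 101.6664°.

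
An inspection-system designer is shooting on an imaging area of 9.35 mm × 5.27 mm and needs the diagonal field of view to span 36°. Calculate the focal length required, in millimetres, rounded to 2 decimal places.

Sensor diagonal = √(9.35² + 5.27²) = √115.1954 ≈ 10.7329 mm.
From α = 2·arctan(d/2f) we get f = d / (2·tan(α/2)).
With d = 10.7329 mm and α/2 = 18°, tan(α/2) ≈ 0.32492, so f ≈ 10.7329 / 0.64984 ≈ 16.5163 mm.

16.52 mm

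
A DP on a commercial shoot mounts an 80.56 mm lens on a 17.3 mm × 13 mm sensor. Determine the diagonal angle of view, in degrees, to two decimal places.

Sensor diagonal = √(17.3² + 13²) = √468.2900 ≈ 21.6400 mm.
Angle of view α = 2·arctan(d/2f) with d = 21.6400 mm and f = 80.56 mm.
d/2f = 0.13431; arctan(0.13431) ≈ 7.6496°, so α ≈ 15.2992°.

15.30°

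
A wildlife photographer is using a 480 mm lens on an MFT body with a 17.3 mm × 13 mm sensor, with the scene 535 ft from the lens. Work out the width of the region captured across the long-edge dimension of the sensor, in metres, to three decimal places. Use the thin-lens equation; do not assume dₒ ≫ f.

dₒ: 535 ft × 304.8 mm/ft = 163067.99 mm.
Similar triangles through the lens centre give W/dₒ = w/dᵢ; with 1/f = 1/dₒ + 1/dᵢ this gives W = w·(dₒ − f)/f.
W = 17.3 mm × (163068 − 480) / 480 = 17.3 × 338.7250 ≈ 5859.942 mm = 5.85994 m.

5.860 m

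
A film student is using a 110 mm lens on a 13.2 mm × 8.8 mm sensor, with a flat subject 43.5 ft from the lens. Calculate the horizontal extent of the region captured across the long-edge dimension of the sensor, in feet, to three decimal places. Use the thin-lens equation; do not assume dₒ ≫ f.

5.177 ft

dₒ: 43.5 ft × 304.8 mm/ft = 13258.80 mm.
Similar triangles through the lens centre give W/dₒ = w/dᵢ; with 1/f = 1/dₒ + 1/dᵢ this gives W = w·(dₒ − f)/f.
W = 13.2 mm × (13258.8 − 110) / 110 = 13.2 × 119.5345 ≈ 1577.856 mm = 1577.856/304.8 ft = 5.17669 ft.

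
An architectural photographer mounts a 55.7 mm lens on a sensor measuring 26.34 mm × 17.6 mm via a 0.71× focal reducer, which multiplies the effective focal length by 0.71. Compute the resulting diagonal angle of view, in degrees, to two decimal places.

43.65°

Effective focal length f = 55.7 × 0.71 = 39.547 mm.
Sensor diagonal = √(26.34² + 17.6²) = √1003.5556 ≈ 31.6789 mm.
α = 2·arctan(31.679 / (2 × 39.547)) = 2·arctan(0.40052) ≈ 43.6544°.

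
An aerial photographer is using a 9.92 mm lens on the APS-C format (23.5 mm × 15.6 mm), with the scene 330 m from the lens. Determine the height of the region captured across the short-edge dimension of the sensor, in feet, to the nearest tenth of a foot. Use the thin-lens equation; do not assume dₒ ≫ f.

dₒ: 330 m = 330000 mm.
Similar triangles through the lens centre give W/dₒ = h/dᵢ; with 1/f = 1/dₒ + 1/dᵢ this gives W = h·(dₒ − f)/f.
W = 15.6 mm × (330000 − 9.92) / 9.92 = 15.6 × 33265.1290 ≈ 518936.013 mm = 518936.013/304.8 ft = 1702.55 ft.

1702.5 ft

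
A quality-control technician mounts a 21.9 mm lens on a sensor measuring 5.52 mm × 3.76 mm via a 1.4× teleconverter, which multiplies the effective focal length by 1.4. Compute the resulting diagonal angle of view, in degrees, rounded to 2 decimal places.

Effective focal length f = 21.9 × 1.4 = 30.66 mm.
Sensor diagonal = √(5.52² + 3.76²) = √44.6080 ≈ 6.6789 mm.
α = 2·arctan(6.679 / (2 × 30.66)) = 2·arctan(0.10892) ≈ 12.4322°.

12.43°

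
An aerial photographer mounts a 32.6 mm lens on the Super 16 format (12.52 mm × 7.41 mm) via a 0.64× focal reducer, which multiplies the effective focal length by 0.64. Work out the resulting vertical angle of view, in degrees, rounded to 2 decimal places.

Effective focal length f = 32.6 × 0.64 = 20.864 mm.
α = 2·arctan(7.41 / (2 × 20.864)) = 2·arctan(0.17758) ≈ 20.1391°.

20.14°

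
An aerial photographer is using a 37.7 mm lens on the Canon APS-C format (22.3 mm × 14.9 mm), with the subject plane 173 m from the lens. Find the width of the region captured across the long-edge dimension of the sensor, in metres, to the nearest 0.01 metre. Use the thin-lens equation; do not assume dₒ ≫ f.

102.31 m

dₒ: 173 m = 173000 mm.
Similar triangles through the lens centre give W/dₒ = w/dᵢ; with 1/f = 1/dₒ + 1/dᵢ this gives W = w·(dₒ − f)/f.
W = 22.3 mm × (173000 − 37.7) / 37.7 = 22.3 × 4587.8594 ≈ 102309.265 mm = 102.309 m.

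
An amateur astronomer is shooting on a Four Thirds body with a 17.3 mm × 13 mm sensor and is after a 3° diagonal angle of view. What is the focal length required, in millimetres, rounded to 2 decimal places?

413.20 mm

Sensor diagonal = √(17.3² + 13²) = √468.2900 ≈ 21.6400 mm.
From α = 2·arctan(d/2f) we get f = d / (2·tan(α/2)).
With d = 21.6400 mm and α/2 = 1.5°, tan(α/2) ≈ 0.02619, so f ≈ 21.6400 / 0.05237 ≈ 413.1993 mm.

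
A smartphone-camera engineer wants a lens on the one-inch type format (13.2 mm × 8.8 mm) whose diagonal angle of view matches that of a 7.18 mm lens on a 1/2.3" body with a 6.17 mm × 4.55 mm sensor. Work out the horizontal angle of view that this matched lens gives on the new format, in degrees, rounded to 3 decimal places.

Sensor diagonal = √(6.17² + 4.55²) = √58.7714 ≈ 7.6663 mm.
Sensor diagonal = √(13.2² + 8.8²) = √251.6800 ≈ 15.8644 mm.
Equal diagonal AOV ⇒ f₂ = f₁ · 15.8644/7.6663 = 7.18 × 2.06939 ≈ 14.8582 mm.
Horizontal AOV on the new format = 2·arctan(13.2 / (2 × 14.8582)) = 2·arctan(0.44420) ≈ 47.9015°.

47.902°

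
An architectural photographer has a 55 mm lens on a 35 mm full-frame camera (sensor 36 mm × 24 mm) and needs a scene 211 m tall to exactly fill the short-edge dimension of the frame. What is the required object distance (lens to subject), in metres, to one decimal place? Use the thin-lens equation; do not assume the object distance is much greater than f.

W: 211 m = 211000 mm.
Magnification m = h/W = dᵢ/dₒ; combined with 1/f = 1/dₒ + 1/dᵢ this gives dₒ = f·(1 + W/h).
dₒ = 55 mm × (1 + 211000/24) = 55 × 8792.6667 ≈ 483596.667 mm = 483.597 m.

483.6 m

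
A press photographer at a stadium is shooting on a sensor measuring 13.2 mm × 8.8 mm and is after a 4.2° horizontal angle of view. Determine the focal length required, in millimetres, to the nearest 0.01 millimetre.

179.99 mm

From α = 2·arctan(w/2f) we get f = w / (2·tan(α/2)).
With w = 13.2 mm and α/2 = 2.1°, tan(α/2) ≈ 0.03667, so f ≈ 13.2 / 0.07334 ≈ 179.9918 mm.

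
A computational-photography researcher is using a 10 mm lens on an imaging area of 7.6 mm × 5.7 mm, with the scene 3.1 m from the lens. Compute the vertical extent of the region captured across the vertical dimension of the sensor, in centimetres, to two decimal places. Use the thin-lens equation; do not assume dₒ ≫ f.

176.13 cm

dₒ: 3.1 m = 3100 mm.
Similar triangles through the lens centre give W/dₒ = h/dᵢ; with 1/f = 1/dₒ + 1/dᵢ this gives W = h·(dₒ − f)/f.
W = 5.7 mm × (3100 − 10) / 10 = 5.7 × 309.0000 ≈ 1761.300 mm = 176.13 cm.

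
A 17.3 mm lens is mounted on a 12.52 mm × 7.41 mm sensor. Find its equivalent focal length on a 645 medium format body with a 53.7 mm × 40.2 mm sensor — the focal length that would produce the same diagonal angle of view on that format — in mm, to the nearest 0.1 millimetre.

Sensor diagonal = √(12.52² + 7.41²) = √211.6585 ≈ 14.5485 mm.
Sensor diagonal = √(53.7² + 40.2²) = √4499.7300 ≈ 67.0800 mm.
Equal angle of view means equal diagonal/f ratio, so f₂ = f₁ · (diagonal₂/diagonal₁) = 17.3 × 67.0800/14.5485.
f₂ = 17.3 × 4.61079 ≈ 79.767 mm.

79.8 mm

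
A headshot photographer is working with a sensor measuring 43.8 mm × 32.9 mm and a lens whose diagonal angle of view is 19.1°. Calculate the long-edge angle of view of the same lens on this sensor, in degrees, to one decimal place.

Sensor diagonal = √(43.8² + 32.9²) = √3000.8500 ≈ 54.7800 mm.
From the diagonal AOV: f = 54.7800 / (2·tan(9.55°)) = 54.7800 / 0.33648 ≈ 162.8033 mm.
Long-edge AOV = 2·arctan(43.8 / (2 × 162.8033)) = 2·arctan(0.13452) ≈ 15.3227°.

15.3°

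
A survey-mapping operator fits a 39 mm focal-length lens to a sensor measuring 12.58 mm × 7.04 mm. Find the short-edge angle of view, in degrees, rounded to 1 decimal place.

Angle of view α = 2·arctan(h/2f) with h = 7.04 mm and f = 39 mm.
h/2f = 0.09026; arctan(0.09026) ≈ 5.1573°, so α ≈ 10.3147°.

10.3°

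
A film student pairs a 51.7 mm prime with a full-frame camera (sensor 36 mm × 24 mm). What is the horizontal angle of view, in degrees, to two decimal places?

Angle of view α = 2·arctan(w/2f) with w = 36 mm and f = 51.7 mm.
w/2f = 0.34816; arctan(0.34816) ≈ 19.1962°, so α ≈ 38.3924°.

38.39°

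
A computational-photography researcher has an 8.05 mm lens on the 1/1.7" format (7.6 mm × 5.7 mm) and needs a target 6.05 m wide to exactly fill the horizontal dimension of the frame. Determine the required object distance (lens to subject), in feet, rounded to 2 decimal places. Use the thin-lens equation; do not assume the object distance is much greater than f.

21.05 ft

W: 6.05 m = 6050 mm.
Magnification m = w/W = dᵢ/dₒ; combined with 1/f = 1/dₒ + 1/dᵢ this gives dₒ = f·(1 + W/w).
dₒ = 8.05 mm × (1 + 6050/7.6) = 8.05 × 797.0526 ≈ 6416.274 mm = 6416.274/304.8 ft = 21.0508 ft.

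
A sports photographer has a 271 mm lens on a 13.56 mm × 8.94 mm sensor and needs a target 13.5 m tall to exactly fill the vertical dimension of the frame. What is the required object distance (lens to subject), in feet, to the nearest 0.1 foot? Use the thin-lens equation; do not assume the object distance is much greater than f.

W: 13.5 m = 13500 mm.
Magnification m = h/W = dᵢ/dₒ; combined with 1/f = 1/dₒ + 1/dᵢ this gives dₒ = f·(1 + W/h).
dₒ = 271 mm × (1 + 13500/8.94) = 271 × 1511.0671 ≈ 409499.188 mm = 409499.188/304.8 ft = 1343.5 ft.

1343.5 ft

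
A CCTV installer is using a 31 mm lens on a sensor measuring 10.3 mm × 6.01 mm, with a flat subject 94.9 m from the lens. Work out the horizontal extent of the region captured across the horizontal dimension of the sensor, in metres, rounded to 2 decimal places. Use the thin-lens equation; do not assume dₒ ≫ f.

31.52 m

dₒ: 94.9 m = 94900 mm.
Similar triangles through the lens centre give W/dₒ = w/dᵢ; with 1/f = 1/dₒ + 1/dᵢ this gives W = w·(dₒ − f)/f.
W = 10.3 mm × (94900 − 31) / 31 = 10.3 × 3060.2903 ≈ 31520.990 mm = 31.521 m.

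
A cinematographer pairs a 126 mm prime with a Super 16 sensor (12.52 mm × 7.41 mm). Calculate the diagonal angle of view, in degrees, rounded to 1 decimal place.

6.6°

Sensor diagonal = √(12.52² + 7.41²) = √211.6585 ≈ 14.5485 mm.
Angle of view α = 2·arctan(d/2f) with d = 14.5485 mm and f = 126 mm.
d/2f = 0.05773; arctan(0.05773) ≈ 3.3041°, so α ≈ 6.6083°.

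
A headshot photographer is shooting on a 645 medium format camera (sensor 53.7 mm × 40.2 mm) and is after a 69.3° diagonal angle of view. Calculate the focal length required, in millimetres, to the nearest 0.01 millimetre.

48.53 mm

Sensor diagonal = √(53.7² + 40.2²) = √4499.7300 ≈ 67.0800 mm.
From α = 2·arctan(d/2f) we get f = d / (2·tan(α/2)).
With d = 67.0800 mm and α/2 = 34.65°, tan(α/2) ≈ 0.69114, so f ≈ 67.0800 / 1.38229 ≈ 48.5284 mm.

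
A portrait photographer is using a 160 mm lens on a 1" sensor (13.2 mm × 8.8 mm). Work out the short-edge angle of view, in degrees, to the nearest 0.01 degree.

Angle of view α = 2·arctan(h/2f) with h = 8.8 mm and f = 160 mm.
h/2f = 0.02750; arctan(0.02750) ≈ 1.5752°, so α ≈ 3.1505°.

3.15°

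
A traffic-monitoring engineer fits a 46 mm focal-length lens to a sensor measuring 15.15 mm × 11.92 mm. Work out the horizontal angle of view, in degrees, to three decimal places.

Angle of view α = 2·arctan(w/2f) with w = 15.15 mm and f = 46 mm.
w/2f = 0.16467; arctan(0.16467) ≈ 9.3512°, so α ≈ 18.7024°.

18.702°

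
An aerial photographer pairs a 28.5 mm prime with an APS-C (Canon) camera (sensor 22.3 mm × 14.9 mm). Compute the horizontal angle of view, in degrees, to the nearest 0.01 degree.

Angle of view α = 2·arctan(w/2f) with w = 22.3 mm and f = 28.5 mm.
w/2f = 0.39123; arctan(0.39123) ≈ 21.3668°, so α ≈ 42.7337°.

42.73°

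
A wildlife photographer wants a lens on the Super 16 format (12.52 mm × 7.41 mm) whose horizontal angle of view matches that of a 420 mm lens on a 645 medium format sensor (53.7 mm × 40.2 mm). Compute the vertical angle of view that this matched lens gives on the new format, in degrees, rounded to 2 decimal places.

Equal horizontal AOV ⇒ f₂ = f₁ · 12.52/53.7 = 420 × 0.23315 ≈ 97.9218 mm.
Vertical AOV on the new format = 2·arctan(7.41 / (2 × 97.9218)) = 2·arctan(0.03784) ≈ 4.3337°.

4.33°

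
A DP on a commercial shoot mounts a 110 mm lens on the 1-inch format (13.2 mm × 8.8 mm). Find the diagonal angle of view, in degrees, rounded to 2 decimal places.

Sensor diagonal = √(13.2² + 8.8²) = √251.6800 ≈ 15.8644 mm.
Angle of view α = 2·arctan(d/2f) with d = 15.8644 mm and f = 110 mm.
d/2f = 0.07211; arctan(0.07211) ≈ 4.1245°, so α ≈ 8.2490°.

8.25°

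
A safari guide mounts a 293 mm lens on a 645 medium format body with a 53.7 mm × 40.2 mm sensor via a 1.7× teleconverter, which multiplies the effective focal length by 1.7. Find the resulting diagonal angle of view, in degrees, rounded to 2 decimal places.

Effective focal length f = 293 × 1.7 = 498.1 mm.
Sensor diagonal = √(53.7² + 40.2²) = √4499.7300 ≈ 67.0800 mm.
α = 2·arctan(67.080 / (2 × 498.1)) = 2·arctan(0.06734) ≈ 7.7045°.

7.70°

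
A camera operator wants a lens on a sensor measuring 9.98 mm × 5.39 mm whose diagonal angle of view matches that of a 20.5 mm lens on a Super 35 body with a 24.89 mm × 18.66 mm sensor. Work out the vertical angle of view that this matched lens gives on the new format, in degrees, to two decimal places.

Sensor diagonal = √(24.89² + 18.66²) = √967.7077 ≈ 31.1080 mm.
Sensor diagonal = √(9.98² + 5.39²) = √128.6525 ≈ 11.3425 mm.
Equal diagonal AOV ⇒ f₂ = f₁ · 11.3425/31.1080 = 20.5 × 0.36462 ≈ 7.4747 mm.
Vertical AOV on the new format = 2·arctan(5.39 / (2 × 7.4747)) = 2·arctan(0.36055) ≈ 39.6537°.

39.65°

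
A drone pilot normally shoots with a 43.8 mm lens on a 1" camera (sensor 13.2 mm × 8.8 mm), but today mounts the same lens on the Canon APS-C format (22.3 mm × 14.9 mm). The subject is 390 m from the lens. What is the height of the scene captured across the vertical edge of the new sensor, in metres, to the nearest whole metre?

The focal length stays 43.8 mm; the relevant sensor dimension is now h = 14.9 mm. Object distance dₒ = 390 m = 390000 mm.
Thin-lens field height W = h·(dₒ − f)/f = 14.9 × (390000 − 43.8)/43.8 ≈ 132656.333 mm = 132.656 m.

133 m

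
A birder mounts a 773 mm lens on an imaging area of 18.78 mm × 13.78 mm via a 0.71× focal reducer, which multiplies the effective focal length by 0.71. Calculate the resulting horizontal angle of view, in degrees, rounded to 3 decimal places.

1.960°

Effective focal length f = 773 × 0.71 = 548.83 mm.
α = 2·arctan(18.78 / (2 × 548.83)) = 2·arctan(0.01711) ≈ 1.9604°.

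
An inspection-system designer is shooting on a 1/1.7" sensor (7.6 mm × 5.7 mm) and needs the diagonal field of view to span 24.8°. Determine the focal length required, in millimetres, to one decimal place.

Sensor diagonal = √(7.6² + 5.7²) = √90.2500 ≈ 9.5000 mm.
From α = 2·arctan(d/2f) we get f = d / (2·tan(α/2)).
With d = 9.5000 mm and α/2 = 12.4°, tan(α/2) ≈ 0.21986, so f ≈ 9.5000 / 0.43973 ≈ 21.6042 mm.

21.6 mm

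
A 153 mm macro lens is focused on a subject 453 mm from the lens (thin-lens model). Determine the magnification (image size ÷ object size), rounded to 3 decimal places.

0.510×

Thin lens: 1/f = 1/dₒ + 1/dᵢ → 1/dᵢ = 1/153 − 1/453 = 0.0043284 mm⁻¹, so dᵢ ≈ 231.0300 mm.
Magnification m = dᵢ/dₒ = 231.0300/453 ≈ 0.51000.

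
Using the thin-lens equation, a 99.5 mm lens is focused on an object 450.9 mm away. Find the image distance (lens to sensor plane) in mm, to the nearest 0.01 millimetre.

1/dᵢ = 1/f − 1/dₒ = 1/99.5 − 1/450.9 = 0.0078325 mm⁻¹.
dᵢ = 1/0.0078325 ≈ 127.6737 mm.

127.67 mm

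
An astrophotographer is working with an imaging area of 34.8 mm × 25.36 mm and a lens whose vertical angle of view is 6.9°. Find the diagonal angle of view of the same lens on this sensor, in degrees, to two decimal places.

From the vertical AOV: f = 25.36 / (2·tan(3.45°)) = 25.36 / 0.12057 ≈ 210.3282 mm.
Sensor diagonal = √(34.8² + 25.36²) = √1854.1696 ≈ 43.0601 mm.
Diagonal AOV = 2·arctan(43.0601 / (2 × 210.3282)) = 2·arctan(0.10236) ≈ 11.6893°.

11.69°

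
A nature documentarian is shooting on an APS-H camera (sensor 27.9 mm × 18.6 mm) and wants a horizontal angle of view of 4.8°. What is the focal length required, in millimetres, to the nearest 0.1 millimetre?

From α = 2·arctan(w/2f) we get f = w / (2·tan(α/2)).
With w = 27.9 mm and α/2 = 2.4°, tan(α/2) ≈ 0.04191, so f ≈ 27.9 / 0.08382 ≈ 332.8369 mm.

332.8 mm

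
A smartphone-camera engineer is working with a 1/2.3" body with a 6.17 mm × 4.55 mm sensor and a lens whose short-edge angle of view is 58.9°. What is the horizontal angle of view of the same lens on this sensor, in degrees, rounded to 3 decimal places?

From the short-edge AOV: f = 4.55 / (2·tan(29.45°)) = 4.55 / 1.12924 ≈ 4.0292 mm.
Horizontal AOV = 2·arctan(6.17 / (2 × 4.0292)) = 2·arctan(0.76565) ≈ 74.8790°.

74.879°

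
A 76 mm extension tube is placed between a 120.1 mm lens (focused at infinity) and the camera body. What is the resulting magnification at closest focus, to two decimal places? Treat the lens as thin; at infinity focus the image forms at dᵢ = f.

0.63×

The tube moves the image plane from f to f + e, so dᵢ = 120.1 + 76 = 196.1 mm. Focus is achieved when 1/f = 1/dₒ + 1/dᵢ, giving dₒ = 1/(1/f − 1/(f+e)).
Magnification m = dᵢ/dₒ = (f+e)·(1/f − 1/(f+e)) = e/f = 76/120.1 ≈ 0.6328.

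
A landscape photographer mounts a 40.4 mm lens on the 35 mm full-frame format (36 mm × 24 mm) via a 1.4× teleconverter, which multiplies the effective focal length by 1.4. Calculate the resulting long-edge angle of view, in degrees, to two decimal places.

35.31°

Effective focal length f = 40.4 × 1.4 = 56.56 mm.
α = 2·arctan(36 / (2 × 56.56)) = 2·arctan(0.31825) ≈ 35.3069°.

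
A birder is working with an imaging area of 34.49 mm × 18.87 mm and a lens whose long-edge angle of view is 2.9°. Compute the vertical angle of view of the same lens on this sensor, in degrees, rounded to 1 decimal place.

1.6°

From the long-edge AOV: f = 34.49 / (2·tan(1.45°)) = 34.49 / 0.05063 ≈ 681.2792 mm.
Vertical AOV = 2·arctan(18.87 / (2 × 681.2792)) = 2·arctan(0.01385) ≈ 1.5869°.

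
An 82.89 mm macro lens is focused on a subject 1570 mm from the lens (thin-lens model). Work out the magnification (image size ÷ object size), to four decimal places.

0.0557×

Thin lens: 1/f = 1/dₒ + 1/dᵢ → 1/dᵢ = 1/82.89 − 1/1570 = 0.0114272 mm⁻¹, so dᵢ ≈ 87.5102 mm.
Magnification m = dᵢ/dₒ = 87.5102/1570 ≈ 0.05574.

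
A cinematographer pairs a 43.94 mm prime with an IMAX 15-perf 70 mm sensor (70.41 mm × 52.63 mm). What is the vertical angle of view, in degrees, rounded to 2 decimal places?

61.83°

Angle of view α = 2·arctan(h/2f) with h = 52.63 mm and f = 43.94 mm.
h/2f = 0.59888; arctan(0.59888) ≈ 30.9168°, so α ≈ 61.8335°.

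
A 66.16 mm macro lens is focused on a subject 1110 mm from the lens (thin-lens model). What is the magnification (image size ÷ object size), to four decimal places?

Thin lens: 1/f = 1/dₒ + 1/dᵢ → 1/dᵢ = 1/66.16 − 1/1110 = 0.0142140 mm⁻¹, so dᵢ ≈ 70.3533 mm.
Magnification m = dᵢ/dₒ = 70.3533/1110 ≈ 0.06338.

0.0634×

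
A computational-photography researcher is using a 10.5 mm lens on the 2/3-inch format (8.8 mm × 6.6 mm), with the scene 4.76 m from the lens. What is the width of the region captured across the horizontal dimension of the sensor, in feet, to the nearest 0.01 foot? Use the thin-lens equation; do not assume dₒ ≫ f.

dₒ: 4.76 m = 4760 mm.
Similar triangles through the lens centre give W/dₒ = w/dᵢ; with 1/f = 1/dₒ + 1/dᵢ this gives W = w·(dₒ − f)/f.
W = 8.8 mm × (4760 − 10.5) / 10.5 = 8.8 × 452.3333 ≈ 3980.533 mm = 3980.533/304.8 ft = 13.0595 ft.

13.06 ft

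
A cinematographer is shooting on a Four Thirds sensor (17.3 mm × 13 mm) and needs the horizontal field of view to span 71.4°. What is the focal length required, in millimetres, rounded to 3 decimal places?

12.038 mm

From α = 2·arctan(w/2f) we get f = w / (2·tan(α/2)).
With w = 17.3 mm and α/2 = 35.7°, tan(α/2) ≈ 0.71857, so f ≈ 17.3 / 1.43715 ≈ 12.0377 mm.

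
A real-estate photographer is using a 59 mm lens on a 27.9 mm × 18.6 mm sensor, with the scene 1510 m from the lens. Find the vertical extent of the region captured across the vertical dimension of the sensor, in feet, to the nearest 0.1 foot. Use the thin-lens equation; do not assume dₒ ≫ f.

1561.7 ft

dₒ: 1510 m = 1.51e+06 mm.
Similar triangles through the lens centre give W/dₒ = h/dᵢ; with 1/f = 1/dₒ + 1/dᵢ this gives W = h·(dₒ − f)/f.
W = 18.6 mm × (1.51e+06 − 59) / 59 = 18.6 × 25592.2203 ≈ 476015.298 mm = 476015.298/304.8 ft = 1561.73 ft.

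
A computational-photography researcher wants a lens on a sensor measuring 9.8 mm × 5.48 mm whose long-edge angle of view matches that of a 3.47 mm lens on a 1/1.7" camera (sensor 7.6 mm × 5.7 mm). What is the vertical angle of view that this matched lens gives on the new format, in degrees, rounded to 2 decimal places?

Equal long-edge AOV ⇒ f₂ = f₁ · 9.8/7.6 = 3.47 × 1.28947 ≈ 4.4745 mm.
Vertical AOV on the new format = 2·arctan(5.48 / (2 × 4.4745)) = 2·arctan(0.61236) ≈ 62.9635°.

62.96°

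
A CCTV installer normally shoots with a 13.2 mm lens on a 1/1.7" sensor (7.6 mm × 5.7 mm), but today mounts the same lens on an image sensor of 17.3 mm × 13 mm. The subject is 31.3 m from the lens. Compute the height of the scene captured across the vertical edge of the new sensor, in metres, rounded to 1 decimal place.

30.8 m

The focal length stays 13.2 mm; the relevant sensor dimension is now h = 13 mm. Object distance dₒ = 31.3 m = 31300 mm.
Thin-lens field height W = h·(dₒ − f)/f = 13 × (31300 − 13.2)/13.2 ≈ 30812.758 mm = 30.8128 m.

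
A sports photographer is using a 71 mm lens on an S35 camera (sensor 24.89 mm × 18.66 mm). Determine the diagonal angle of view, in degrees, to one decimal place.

Sensor diagonal = √(24.89² + 18.66²) = √967.7077 ≈ 31.1080 mm.
Angle of view α = 2·arctan(d/2f) with d = 31.1080 mm and f = 71 mm.
d/2f = 0.21907; arctan(0.21907) ≈ 12.3566°, so α ≈ 24.7132°.

24.7°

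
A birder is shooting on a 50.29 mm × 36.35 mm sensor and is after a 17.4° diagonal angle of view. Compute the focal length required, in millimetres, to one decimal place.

202.8 mm

Sensor diagonal = √(50.29² + 36.35²) = √3850.4066 ≈ 62.0516 mm.
From α = 2·arctan(d/2f) we get f = d / (2·tan(α/2)).
With d = 62.0516 mm and α/2 = 8.7°, tan(α/2) ≈ 0.15302, so f ≈ 62.0516 / 0.30604 ≈ 202.7547 mm.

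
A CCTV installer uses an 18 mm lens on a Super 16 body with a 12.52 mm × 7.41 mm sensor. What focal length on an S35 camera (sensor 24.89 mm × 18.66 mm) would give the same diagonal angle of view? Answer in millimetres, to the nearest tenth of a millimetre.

Sensor diagonal = √(12.52² + 7.41²) = √211.6585 ≈ 14.5485 mm.
Sensor diagonal = √(24.89² + 18.66²) = √967.7077 ≈ 31.1080 mm.
Equal angle of view means equal diagonal/f ratio, so f₂ = f₁ · (diagonal₂/diagonal₁) = 18 × 31.1080/14.5485.
f₂ = 18 × 2.13823 ≈ 38.488 mm.

38.5 mm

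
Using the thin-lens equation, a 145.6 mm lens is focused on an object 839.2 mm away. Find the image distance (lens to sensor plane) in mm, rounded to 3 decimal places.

1/dᵢ = 1/f − 1/dₒ = 1/145.6 − 1/839.2 = 0.0056765 mm⁻¹.
dᵢ = 1/0.0056765 ≈ 176.1642 mm.

176.164 mm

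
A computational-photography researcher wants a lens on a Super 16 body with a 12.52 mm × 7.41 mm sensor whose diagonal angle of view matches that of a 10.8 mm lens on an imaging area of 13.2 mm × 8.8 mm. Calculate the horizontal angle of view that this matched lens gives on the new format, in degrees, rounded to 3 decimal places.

64.591°

Sensor diagonal = √(13.2² + 8.8²) = √251.6800 ≈ 15.8644 mm.
Sensor diagonal = √(12.52² + 7.41²) = √211.6585 ≈ 14.5485 mm.
Equal diagonal AOV ⇒ f₂ = f₁ · 14.5485/15.8644 = 10.8 × 0.91705 ≈ 9.9042 mm.
Horizontal AOV on the new format = 2·arctan(12.52 / (2 × 9.9042)) = 2·arctan(0.63206) ≈ 64.5905°.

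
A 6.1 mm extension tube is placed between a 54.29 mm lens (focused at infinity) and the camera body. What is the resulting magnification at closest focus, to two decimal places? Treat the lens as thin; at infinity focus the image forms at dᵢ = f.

The tube moves the image plane from f to f + e, so dᵢ = 54.29 + 6.1 = 60.39 mm. Focus is achieved when 1/f = 1/dₒ + 1/dᵢ, giving dₒ = 1/(1/f − 1/(f+e)).
Magnification m = dᵢ/dₒ = (f+e)·(1/f − 1/(f+e)) = e/f = 6.1/54.29 ≈ 0.1124.

0.11×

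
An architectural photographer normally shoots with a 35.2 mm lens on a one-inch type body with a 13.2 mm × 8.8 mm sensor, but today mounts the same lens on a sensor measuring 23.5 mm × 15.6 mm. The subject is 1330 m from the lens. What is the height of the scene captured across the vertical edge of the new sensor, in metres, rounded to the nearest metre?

589 m

The focal length stays 35.2 mm; the relevant sensor dimension is now h = 15.6 mm. Object distance dₒ = 1330 m = 1.33e+06 mm.
Thin-lens field height W = h·(dₒ − f)/f = 15.6 × (1.33e+06 − 35.2)/35.2 ≈ 589416.218 mm = 589.416 m.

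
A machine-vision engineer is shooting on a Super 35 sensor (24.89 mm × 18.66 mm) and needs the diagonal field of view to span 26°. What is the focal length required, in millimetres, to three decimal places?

67.372 mm

Sensor diagonal = √(24.89² + 18.66²) = √967.7077 ≈ 31.1080 mm.
From α = 2·arctan(d/2f) we get f = d / (2·tan(α/2)).
With d = 31.1080 mm and α/2 = 13°, tan(α/2) ≈ 0.23087, so f ≈ 31.1080 / 0.46174 ≈ 67.3718 mm.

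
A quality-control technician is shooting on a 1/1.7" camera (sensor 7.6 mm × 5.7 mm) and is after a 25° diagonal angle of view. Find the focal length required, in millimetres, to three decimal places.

21.426 mm

Sensor diagonal = √(7.6² + 5.7²) = √90.2500 ≈ 9.5000 mm.
From α = 2·arctan(d/2f) we get f = d / (2·tan(α/2)).
With d = 9.5000 mm and α/2 = 12.5°, tan(α/2) ≈ 0.22169, so f ≈ 9.5000 / 0.44339 ≈ 21.4259 mm.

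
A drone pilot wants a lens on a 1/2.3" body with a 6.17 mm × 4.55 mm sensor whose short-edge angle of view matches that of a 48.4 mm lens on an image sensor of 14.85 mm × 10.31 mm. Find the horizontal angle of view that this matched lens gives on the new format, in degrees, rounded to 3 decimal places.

Equal short-edge AOV ⇒ f₂ = f₁ · 4.55/10.31 = 48.4 × 0.44132 ≈ 21.3598 mm.
Horizontal AOV on the new format = 2·arctan(6.17 / (2 × 21.3598)) = 2·arctan(0.14443) ≈ 16.4368°.

16.437°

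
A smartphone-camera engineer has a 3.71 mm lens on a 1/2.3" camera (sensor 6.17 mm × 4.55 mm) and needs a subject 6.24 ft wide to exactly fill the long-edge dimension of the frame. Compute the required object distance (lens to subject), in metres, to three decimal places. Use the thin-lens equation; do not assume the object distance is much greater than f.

W: 6.24 ft × 304.8 mm/ft = 1901.95 mm.
Magnification m = w/W = dᵢ/dₒ; combined with 1/f = 1/dₒ + 1/dᵢ this gives dₒ = f·(1 + W/w).
dₒ = 3.71 mm × (1 + 1901.95/6.17) = 3.71 × 309.2580 ≈ 1147.347 mm = 1.14735 m.

1.147 m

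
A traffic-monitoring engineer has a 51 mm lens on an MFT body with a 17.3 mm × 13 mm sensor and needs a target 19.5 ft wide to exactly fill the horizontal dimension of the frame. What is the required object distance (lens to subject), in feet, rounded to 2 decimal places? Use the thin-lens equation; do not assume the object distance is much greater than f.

W: 19.5 ft × 304.8 mm/ft = 5943.60 mm.
Magnification m = w/W = dᵢ/dₒ; combined with 1/f = 1/dₒ + 1/dᵢ this gives dₒ = f·(1 + W/w).
dₒ = 51 mm × (1 + 5943.6/17.3) = 51 × 344.5607 ≈ 17572.595 mm = 17572.595/304.8 ft = 57.6529 ft.

57.65 ft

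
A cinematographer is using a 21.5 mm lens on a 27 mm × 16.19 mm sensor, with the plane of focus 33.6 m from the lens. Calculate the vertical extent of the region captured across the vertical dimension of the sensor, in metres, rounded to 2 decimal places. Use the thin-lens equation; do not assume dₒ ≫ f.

25.29 m

dₒ: 33.6 m = 33600 mm.
Similar triangles through the lens centre give W/dₒ = h/dᵢ; with 1/f = 1/dₒ + 1/dᵢ this gives W = h·(dₒ − f)/f.
W = 16.19 mm × (33600 − 21.5) / 21.5 = 16.19 × 1561.7907 ≈ 25285.391 mm = 25.2854 m.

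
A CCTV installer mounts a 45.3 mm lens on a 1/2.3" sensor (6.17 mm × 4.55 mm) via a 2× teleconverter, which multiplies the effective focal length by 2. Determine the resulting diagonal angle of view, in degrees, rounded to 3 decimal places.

4.845°

Effective focal length f = 45.3 × 2 = 90.6 mm.
Sensor diagonal = √(6.17² + 4.55²) = √58.7714 ≈ 7.6663 mm.
α = 2·arctan(7.666 / (2 × 90.6)) = 2·arctan(0.04231) ≈ 4.8453°.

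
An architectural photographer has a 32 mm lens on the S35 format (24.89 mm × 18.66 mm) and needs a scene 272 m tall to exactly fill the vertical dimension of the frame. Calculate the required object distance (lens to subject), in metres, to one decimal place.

466.5 m

W: 272 m = 272000 mm.
Magnification m = h/W = dᵢ/dₒ; combined with 1/f = 1/dₒ + 1/dᵢ this gives dₒ = f·(1 + W/h).
dₒ = 32 mm × (1 + 272000/18.66) = 32 × 14577.6345 ≈ 466484.304 mm = 466.484 m.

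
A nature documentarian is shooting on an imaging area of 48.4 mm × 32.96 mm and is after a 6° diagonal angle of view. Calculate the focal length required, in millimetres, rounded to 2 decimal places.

558.67 mm

Sensor diagonal = √(48.4² + 32.96²) = √3428.9216 ≈ 58.5570 mm.
From α = 2·arctan(d/2f) we get f = d / (2·tan(α/2)).
With d = 58.5570 mm and α/2 = 3°, tan(α/2) ≈ 0.05241, so f ≈ 58.5570 / 0.10482 ≈ 558.6670 mm.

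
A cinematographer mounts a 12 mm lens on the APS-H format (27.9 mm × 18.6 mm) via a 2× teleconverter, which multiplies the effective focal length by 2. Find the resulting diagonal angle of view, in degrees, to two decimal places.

Effective focal length f = 12 × 2 = 24 mm.
Sensor diagonal = √(27.9² + 18.6²) = √1124.3700 ≈ 33.5316 mm.
α = 2·arctan(33.532 / (2 × 24)) = 2·arctan(0.69858) ≈ 69.8744°.

69.87°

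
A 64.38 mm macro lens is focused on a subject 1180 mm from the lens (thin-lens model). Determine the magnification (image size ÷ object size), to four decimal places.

0.0577×

Thin lens: 1/f = 1/dₒ + 1/dᵢ → 1/dᵢ = 1/64.38 − 1/1180 = 0.0146853 mm⁻¹, so dᵢ ≈ 68.0952 mm.
Magnification m = dᵢ/dₒ = 68.0952/1180 ≈ 0.05771.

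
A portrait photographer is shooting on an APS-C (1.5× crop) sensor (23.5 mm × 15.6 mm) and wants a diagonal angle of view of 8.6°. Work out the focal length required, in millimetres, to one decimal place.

Sensor diagonal = √(23.5² + 15.6²) = √795.6100 ≈ 28.2066 mm.
From α = 2·arctan(d/2f) we get f = d / (2·tan(α/2)).
With d = 28.2066 mm and α/2 = 4.3°, tan(α/2) ≈ 0.07519, so f ≈ 28.2066 / 0.15038 ≈ 187.5676 mm.

187.6 mm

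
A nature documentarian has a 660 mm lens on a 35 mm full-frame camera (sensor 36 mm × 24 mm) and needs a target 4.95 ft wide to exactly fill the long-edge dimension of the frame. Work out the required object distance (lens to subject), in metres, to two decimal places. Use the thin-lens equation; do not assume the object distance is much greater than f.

28.32 m

W: 4.95 ft × 304.8 mm/ft = 1508.76 mm.
Magnification m = w/W = dᵢ/dₒ; combined with 1/f = 1/dₒ + 1/dᵢ this gives dₒ = f·(1 + W/w).
dₒ = 660 mm × (1 + 1508.76/36) = 660 × 42.9100 ≈ 28320.599 mm = 28.3206 m.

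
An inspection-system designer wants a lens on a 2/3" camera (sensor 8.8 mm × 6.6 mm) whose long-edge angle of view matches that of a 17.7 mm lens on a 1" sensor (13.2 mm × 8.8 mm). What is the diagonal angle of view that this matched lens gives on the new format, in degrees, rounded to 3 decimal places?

49.981°

Equal long-edge AOV ⇒ f₂ = f₁ · 8.8/13.2 = 17.7 × 0.66667 ≈ 11.8000 mm.
Sensor diagonal = √(8.8² + 6.6²) = √121.0000 ≈ 11.0000 mm.
Diagonal AOV on the new format = 2·arctan(11.0000 / (2 × 11.8000)) = 2·arctan(0.46610) ≈ 49.9806°.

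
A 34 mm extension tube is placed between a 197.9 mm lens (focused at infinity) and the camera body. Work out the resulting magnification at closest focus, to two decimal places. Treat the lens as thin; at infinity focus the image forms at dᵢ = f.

0.17×

The tube moves the image plane from f to f + e, so dᵢ = 197.9 + 34 = 231.9 mm. Focus is achieved when 1/f = 1/dₒ + 1/dᵢ, giving dₒ = 1/(1/f − 1/(f+e)).
Magnification m = dᵢ/dₒ = (f+e)·(1/f − 1/(f+e)) = e/f = 34/197.9 ≈ 0.1718.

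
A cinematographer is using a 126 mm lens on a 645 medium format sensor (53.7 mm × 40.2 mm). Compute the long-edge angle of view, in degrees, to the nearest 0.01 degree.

24.06°

Angle of view α = 2·arctan(w/2f) with w = 53.7 mm and f = 126 mm.
w/2f = 0.21310; arctan(0.21310) ≈ 12.0295°, so α ≈ 24.0591°.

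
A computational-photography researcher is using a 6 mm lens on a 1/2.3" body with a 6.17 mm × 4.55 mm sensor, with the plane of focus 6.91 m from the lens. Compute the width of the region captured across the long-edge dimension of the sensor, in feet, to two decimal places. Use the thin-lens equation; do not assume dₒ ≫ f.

dₒ: 6.91 m = 6910 mm.
Similar triangles through the lens centre give W/dₒ = w/dᵢ; with 1/f = 1/dₒ + 1/dᵢ this gives W = w·(dₒ − f)/f.
W = 6.17 mm × (6910 − 6) / 6 = 6.17 × 1150.6667 ≈ 7099.613 mm = 7099.613/304.8 ft = 23.2927 ft.

23.29 ft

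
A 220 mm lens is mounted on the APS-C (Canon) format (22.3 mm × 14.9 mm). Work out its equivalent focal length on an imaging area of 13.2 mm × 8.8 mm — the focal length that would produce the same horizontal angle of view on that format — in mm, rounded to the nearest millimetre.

130 mm

Equal angle of view means equal width/f ratio, so f₂ = f₁ · (width₂/width₁) = 220 × 13.2/22.3.
f₂ = 220 × 0.59193 ≈ 130.224 mm.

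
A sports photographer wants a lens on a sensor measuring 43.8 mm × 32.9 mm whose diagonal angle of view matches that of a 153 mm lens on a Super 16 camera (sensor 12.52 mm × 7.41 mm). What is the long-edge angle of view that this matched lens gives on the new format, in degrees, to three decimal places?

4.354°

Sensor diagonal = √(12.52² + 7.41²) = √211.6585 ≈ 14.5485 mm.
Sensor diagonal = √(43.8² + 32.9²) = √3000.8500 ≈ 54.7800 mm.
Equal diagonal AOV ⇒ f₂ = f₁ · 54.7800/14.5485 = 153 × 3.76534 ≈ 576.0971 mm.
Long-edge AOV on the new format = 2·arctan(43.8 / (2 × 576.0971)) = 2·arctan(0.03801) ≈ 4.3540°.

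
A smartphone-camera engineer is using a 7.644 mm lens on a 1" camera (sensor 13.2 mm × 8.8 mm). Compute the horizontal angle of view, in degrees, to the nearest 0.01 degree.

Angle of view α = 2·arctan(w/2f) with w = 13.2 mm and f = 7.644 mm.
w/2f = 0.86342; arctan(0.86342) ≈ 40.8081°, so α ≈ 81.6161°.

81.62°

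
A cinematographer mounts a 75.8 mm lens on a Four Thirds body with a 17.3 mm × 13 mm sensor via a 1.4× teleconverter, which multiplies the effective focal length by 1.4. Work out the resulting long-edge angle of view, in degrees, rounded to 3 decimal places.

9.320°

Effective focal length f = 75.8 × 1.4 = 106.12 mm.
α = 2·arctan(17.3 / (2 × 106.12)) = 2·arctan(0.08151) ≈ 9.3199°.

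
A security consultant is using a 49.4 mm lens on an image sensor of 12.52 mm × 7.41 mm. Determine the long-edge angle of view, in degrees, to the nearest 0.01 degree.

14.44°

Angle of view α = 2·arctan(w/2f) with w = 12.52 mm and f = 49.4 mm.
w/2f = 0.12672; arctan(0.12672) ≈ 7.2221°, so α ≈ 14.4441°.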